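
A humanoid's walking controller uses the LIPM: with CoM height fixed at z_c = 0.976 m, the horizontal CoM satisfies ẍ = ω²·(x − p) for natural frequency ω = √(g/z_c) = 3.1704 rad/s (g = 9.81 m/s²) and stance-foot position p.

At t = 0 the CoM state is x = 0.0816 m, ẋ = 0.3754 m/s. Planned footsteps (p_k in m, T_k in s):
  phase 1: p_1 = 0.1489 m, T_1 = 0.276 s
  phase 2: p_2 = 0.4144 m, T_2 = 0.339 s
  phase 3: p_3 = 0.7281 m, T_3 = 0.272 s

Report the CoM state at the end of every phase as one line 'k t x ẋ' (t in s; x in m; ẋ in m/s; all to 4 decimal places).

1 0.2760 0.1715 0.3171
2 0.6150 0.1466 -0.4780
3 0.8870 -0.2301 -2.4614

phase 1: p=0.1489, T=0.276, ωT=0.875030, cosh=1.407899, sinh=0.991049; start (x,ẋ)=(0.081600, 0.375400) → end (x,ẋ)=(0.171496, 0.317067)
phase 2: p=0.4144, T=0.339, ωT=1.074766, cosh=1.635342, sinh=1.293964; start (x,ẋ)=(0.171496, 0.317067) → end (x,ẋ)=(0.146577, -0.477971)
phase 3: p=0.7281, T=0.272, ωT=0.862349, cosh=1.395444, sinh=0.973274; start (x,ẋ)=(0.146577, -0.477971) → end (x,ẋ)=(-0.230114, -2.461369)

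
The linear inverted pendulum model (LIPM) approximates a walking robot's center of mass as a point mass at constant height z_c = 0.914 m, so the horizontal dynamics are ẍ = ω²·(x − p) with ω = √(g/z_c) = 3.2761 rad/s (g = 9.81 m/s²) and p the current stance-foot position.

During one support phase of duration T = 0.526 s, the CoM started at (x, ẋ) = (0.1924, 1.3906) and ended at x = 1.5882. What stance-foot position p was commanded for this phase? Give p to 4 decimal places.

p = 0.0630

ωT = 3.2761·0.526 = 1.723229; cosh(ωT) = 2.890538, sinh(ωT) = 2.712049
x(T) = p + (x₀−p)·cosh(ωT) + (ẋ₀/ω)·sinh(ωT) ⇒ p·(1 − cosh) = x(T) − x₀·cosh − (ẋ₀/ω)·sinh
numerator   = 1.5882 − (0.1924)·2.890538 − (1.3906/3.2761)·2.712049 = -0.119118
denominator = 1 − 2.890538 = -1.890538
p = -0.119118 / -1.890538 = 0.0630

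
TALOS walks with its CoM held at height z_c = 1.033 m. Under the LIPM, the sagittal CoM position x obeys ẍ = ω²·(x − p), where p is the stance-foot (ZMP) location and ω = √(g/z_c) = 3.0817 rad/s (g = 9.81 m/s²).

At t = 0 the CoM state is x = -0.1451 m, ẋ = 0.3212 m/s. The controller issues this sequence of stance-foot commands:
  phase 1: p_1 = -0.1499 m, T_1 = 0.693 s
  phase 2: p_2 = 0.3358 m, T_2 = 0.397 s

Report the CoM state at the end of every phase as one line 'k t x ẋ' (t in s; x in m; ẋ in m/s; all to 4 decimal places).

phase 1: p=-0.1499, T=0.693, ωT=2.135618, cosh=4.290223, sinh=4.172052; start (x,ẋ)=(-0.145100, 0.321200) → end (x,ẋ)=(0.305538, 1.439733)
phase 2: p=0.3358, T=0.397, ωT=1.223435, cosh=1.846530, sinh=1.552312; start (x,ẋ)=(0.305538, 1.439733) → end (x,ẋ)=(1.005143, 2.513747)

1 0.6930 0.3055 1.4397
2 1.0900 1.0051 2.5137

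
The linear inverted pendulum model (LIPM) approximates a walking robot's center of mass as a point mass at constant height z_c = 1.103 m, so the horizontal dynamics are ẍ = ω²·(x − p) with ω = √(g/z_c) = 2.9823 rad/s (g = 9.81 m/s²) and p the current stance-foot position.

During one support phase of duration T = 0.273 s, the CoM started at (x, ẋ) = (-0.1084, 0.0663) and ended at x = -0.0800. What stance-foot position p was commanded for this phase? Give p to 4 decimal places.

p = -0.1319

ωT = 2.9823·0.273 = 0.814168; cosh(ωT) = 1.350152, sinh(ωT) = 0.907144
x(T) = p + (x₀−p)·cosh(ωT) + (ẋ₀/ω)·sinh(ωT) ⇒ p·(1 − cosh) = x(T) − x₀·cosh − (ẋ₀/ω)·sinh
numerator   = -0.0800 − (-0.1084)·1.350152 − (0.0663/2.9823)·0.907144 = 0.046190
denominator = 1 − 1.350152 = -0.350152
p = 0.046190 / -0.350152 = -0.1319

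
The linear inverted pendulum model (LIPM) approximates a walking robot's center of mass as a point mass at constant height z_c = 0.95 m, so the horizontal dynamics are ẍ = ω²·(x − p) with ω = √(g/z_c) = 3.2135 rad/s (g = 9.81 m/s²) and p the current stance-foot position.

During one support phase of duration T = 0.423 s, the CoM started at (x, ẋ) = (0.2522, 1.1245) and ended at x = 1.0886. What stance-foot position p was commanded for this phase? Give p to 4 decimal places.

p = 0.0661

ωT = 3.2135·0.423 = 1.359310; cosh(ωT) = 2.075173, sinh(ωT) = 1.818335
x(T) = p + (x₀−p)·cosh(ωT) + (ẋ₀/ω)·sinh(ωT) ⇒ p·(1 − cosh) = x(T) − x₀·cosh − (ẋ₀/ω)·sinh
numerator   = 1.0886 − (0.2522)·2.075173 − (1.1245/3.2135)·1.818335 = -0.071049
denominator = 1 − 2.075173 = -1.075173
p = -0.071049 / -1.075173 = 0.0661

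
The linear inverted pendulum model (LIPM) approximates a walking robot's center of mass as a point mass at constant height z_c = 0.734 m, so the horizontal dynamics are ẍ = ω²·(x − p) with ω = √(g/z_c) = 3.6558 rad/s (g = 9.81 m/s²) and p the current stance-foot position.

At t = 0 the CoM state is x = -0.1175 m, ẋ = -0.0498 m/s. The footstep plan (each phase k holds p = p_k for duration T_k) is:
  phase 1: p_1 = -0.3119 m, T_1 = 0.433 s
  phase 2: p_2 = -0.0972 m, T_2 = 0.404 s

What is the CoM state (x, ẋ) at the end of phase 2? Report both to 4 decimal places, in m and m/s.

phase 1: p=-0.3119, T=0.433, ωT=1.582961, cosh=2.537360, sinh=2.331994; start (x,ẋ)=(-0.117500, -0.049800) → end (x,ẋ)=(0.149596, 1.530959)
phase 2: p=-0.0972, T=0.404, ωT=1.476943, cosh=2.303936, sinh=2.075602; start (x,ẋ)=(0.149596, 1.530959) → end (x,ẋ)=(1.340613, 5.399915)

x = 1.3406, ẋ = 5.3999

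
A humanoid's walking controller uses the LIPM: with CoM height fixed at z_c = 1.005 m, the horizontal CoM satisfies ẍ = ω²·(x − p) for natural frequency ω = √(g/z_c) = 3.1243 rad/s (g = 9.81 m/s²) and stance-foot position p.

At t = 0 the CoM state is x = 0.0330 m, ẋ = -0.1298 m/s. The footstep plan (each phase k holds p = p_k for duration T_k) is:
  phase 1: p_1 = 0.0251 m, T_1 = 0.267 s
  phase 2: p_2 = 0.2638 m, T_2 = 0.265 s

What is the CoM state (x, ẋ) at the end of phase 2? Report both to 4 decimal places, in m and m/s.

phase 1: p=0.0251, T=0.267, ωT=0.834188, cosh=1.368585, sinh=0.934358; start (x,ẋ)=(0.033000, -0.129800) → end (x,ẋ)=(-0.002906, -0.154581)
phase 2: p=0.2638, T=0.265, ωT=0.827940, cosh=1.362773, sinh=0.925825; start (x,ẋ)=(-0.002906, -0.154581) → end (x,ẋ)=(-0.145467, -0.982121)

x = -0.1455, ẋ = -0.9821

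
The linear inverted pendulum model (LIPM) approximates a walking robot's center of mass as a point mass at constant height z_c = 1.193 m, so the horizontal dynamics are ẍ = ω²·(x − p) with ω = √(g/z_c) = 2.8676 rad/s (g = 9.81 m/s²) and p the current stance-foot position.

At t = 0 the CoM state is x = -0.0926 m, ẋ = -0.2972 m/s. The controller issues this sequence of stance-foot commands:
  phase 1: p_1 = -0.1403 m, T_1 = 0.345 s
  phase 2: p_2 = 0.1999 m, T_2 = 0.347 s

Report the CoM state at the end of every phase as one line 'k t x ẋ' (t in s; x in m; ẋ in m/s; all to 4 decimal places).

1 0.3450 -0.1874 -0.2964
2 0.6920 -0.5162 -1.7524

phase 1: p=-0.1403, T=0.345, ωT=0.989322, cosh=1.530620, sinh=1.158791; start (x,ẋ)=(-0.092600, -0.297200) → end (x,ẋ)=(-0.187387, -0.296395)
phase 2: p=0.1999, T=0.347, ωT=0.995057, cosh=1.537291, sinh=1.167588; start (x,ẋ)=(-0.187387, -0.296395) → end (x,ẋ)=(-0.516155, -1.752352)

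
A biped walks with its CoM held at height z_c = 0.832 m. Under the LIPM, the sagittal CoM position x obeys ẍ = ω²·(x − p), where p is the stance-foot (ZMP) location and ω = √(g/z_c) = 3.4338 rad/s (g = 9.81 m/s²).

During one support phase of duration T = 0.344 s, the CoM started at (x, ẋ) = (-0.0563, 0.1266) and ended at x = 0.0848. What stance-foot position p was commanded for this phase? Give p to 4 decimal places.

p = -0.1671

ωT = 3.4338·0.344 = 1.181227; cosh(ωT) = 1.782636, sinh(ωT) = 1.475734
x(T) = p + (x₀−p)·cosh(ωT) + (ẋ₀/ω)·sinh(ωT) ⇒ p·(1 − cosh) = x(T) − x₀·cosh − (ẋ₀/ω)·sinh
numerator   = 0.0848 − (-0.0563)·1.782636 − (0.1266/3.4338)·1.475734 = 0.130754
denominator = 1 − 1.782636 = -0.782636
p = 0.130754 / -0.782636 = -0.1671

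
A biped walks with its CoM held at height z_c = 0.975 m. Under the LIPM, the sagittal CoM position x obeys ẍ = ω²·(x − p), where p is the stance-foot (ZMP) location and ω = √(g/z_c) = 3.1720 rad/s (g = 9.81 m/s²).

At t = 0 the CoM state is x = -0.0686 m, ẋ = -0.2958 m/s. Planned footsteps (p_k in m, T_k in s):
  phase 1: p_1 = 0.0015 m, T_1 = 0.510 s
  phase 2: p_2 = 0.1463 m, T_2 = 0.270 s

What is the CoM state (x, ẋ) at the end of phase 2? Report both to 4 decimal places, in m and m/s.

phase 1: p=0.0015, T=0.510, ωT=1.617720, cosh=2.619966, sinh=2.421616; start (x,ẋ)=(-0.068600, -0.295800) → end (x,ẋ)=(-0.407984, -1.313450)
phase 2: p=0.1463, T=0.270, ωT=0.856440, cosh=1.389717, sinh=0.965046; start (x,ẋ)=(-0.407984, -1.313450) → end (x,ẋ)=(-1.023600, -3.522055)

x = -1.0236, ẋ = -3.5221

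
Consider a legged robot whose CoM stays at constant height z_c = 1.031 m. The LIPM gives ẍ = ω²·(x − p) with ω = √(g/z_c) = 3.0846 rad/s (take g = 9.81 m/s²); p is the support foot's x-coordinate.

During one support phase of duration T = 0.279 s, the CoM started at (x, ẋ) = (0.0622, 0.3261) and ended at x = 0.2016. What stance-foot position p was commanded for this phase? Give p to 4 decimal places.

ωT = 3.0846·0.279 = 0.860603; cosh(ωT) = 1.393747, sinh(ωT) = 0.970840
x(T) = p + (x₀−p)·cosh(ωT) + (ẋ₀/ω)·sinh(ωT) ⇒ p·(1 − cosh) = x(T) − x₀·cosh − (ẋ₀/ω)·sinh
numerator   = 0.2016 − (0.0622)·1.393747 − (0.3261/3.0846)·0.970840 = 0.012273
denominator = 1 − 1.393747 = -0.393747
p = 0.012273 / -0.393747 = -0.0312

p = -0.0312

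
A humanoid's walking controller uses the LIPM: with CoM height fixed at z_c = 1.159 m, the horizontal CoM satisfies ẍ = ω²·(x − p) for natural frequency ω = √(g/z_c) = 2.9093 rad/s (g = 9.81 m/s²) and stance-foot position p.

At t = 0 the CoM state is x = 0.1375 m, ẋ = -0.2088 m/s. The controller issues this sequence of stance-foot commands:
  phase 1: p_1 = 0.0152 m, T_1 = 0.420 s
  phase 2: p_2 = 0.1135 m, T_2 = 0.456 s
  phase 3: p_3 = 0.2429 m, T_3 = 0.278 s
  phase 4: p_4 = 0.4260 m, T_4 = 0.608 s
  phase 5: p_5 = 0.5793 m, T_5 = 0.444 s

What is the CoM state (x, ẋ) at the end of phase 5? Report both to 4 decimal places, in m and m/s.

phase 1: p=0.0152, T=0.420, ωT=1.221906, cosh=1.844159, sinh=1.549491; start (x,ẋ)=(0.137500, -0.208800) → end (x,ẋ)=(0.129534, 0.166260)
phase 2: p=0.1135, T=0.456, ωT=1.326641, cosh=2.016865, sinh=1.751498; start (x,ẋ)=(0.129534, 0.166260) → end (x,ẋ)=(0.245932, 0.417027)
phase 3: p=0.2429, T=0.278, ωT=0.808785, cosh=1.345289, sinh=0.899890; start (x,ẋ)=(0.245932, 0.417027) → end (x,ẋ)=(0.375972, 0.568961)
phase 4: p=0.4260, T=0.608, ωT=1.768854, cosh=3.017330, sinh=2.846802; start (x,ẋ)=(0.375972, 0.568961) → end (x,ẋ)=(0.831788, 1.302402)
phase 5: p=0.5793, T=0.444, ωT=1.291729, cosh=1.956935, sinh=1.682139; start (x,ẋ)=(0.831788, 1.302402) → end (x,ẋ)=(1.826443, 3.784352)

x = 1.8264, ẋ = 3.7844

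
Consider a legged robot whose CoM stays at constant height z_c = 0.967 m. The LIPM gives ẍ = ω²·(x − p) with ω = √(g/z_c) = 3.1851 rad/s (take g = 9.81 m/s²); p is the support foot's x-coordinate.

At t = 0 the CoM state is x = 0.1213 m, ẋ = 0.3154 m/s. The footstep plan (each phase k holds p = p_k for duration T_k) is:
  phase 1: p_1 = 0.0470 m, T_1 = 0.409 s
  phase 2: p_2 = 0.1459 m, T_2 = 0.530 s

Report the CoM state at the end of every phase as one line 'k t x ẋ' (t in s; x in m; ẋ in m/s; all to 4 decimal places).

1 0.4090 0.3625 1.0263
2 0.9390 1.5934 4.6725

phase 1: p=0.0470, T=0.409, ωT=1.302706, cosh=1.975517, sinh=1.703722; start (x,ẋ)=(0.121300, 0.315400) → end (x,ẋ)=(0.362490, 1.026269)
phase 2: p=0.1459, T=0.530, ωT=1.688103, cosh=2.797040, sinh=2.612170; start (x,ẋ)=(0.362490, 1.026269) → end (x,ẋ)=(1.593375, 4.672545)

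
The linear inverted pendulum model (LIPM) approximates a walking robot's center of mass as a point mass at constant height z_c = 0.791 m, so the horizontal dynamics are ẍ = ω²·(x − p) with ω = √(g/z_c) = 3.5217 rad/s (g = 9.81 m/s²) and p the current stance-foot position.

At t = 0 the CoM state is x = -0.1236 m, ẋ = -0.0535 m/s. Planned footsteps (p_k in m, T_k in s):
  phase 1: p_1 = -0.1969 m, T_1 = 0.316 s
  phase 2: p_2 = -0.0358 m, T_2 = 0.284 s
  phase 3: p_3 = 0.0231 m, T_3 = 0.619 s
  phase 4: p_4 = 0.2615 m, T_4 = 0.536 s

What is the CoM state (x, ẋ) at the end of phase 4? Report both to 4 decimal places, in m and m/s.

x = -1.0162, ẋ = -4.3659

phase 1: p=-0.1969, T=0.316, ωT=1.112857, cosh=1.685830, sinh=1.357211; start (x,ẋ)=(-0.123600, -0.053500) → end (x,ẋ)=(-0.093947, 0.260159)
phase 2: p=-0.0358, T=0.284, ωT=1.000163, cosh=1.543272, sinh=1.175452; start (x,ẋ)=(-0.093947, 0.260159) → end (x,ẋ)=(-0.038702, 0.160793)
phase 3: p=0.0231, T=0.619, ωT=2.179932, cosh=4.479378, sinh=4.366329; start (x,ẋ)=(-0.038702, 0.160793) → end (x,ẋ)=(-0.054377, -0.230069)
phase 4: p=0.2615, T=0.536, ωT=1.887631, cosh=3.377569, sinh=3.226139; start (x,ẋ)=(-0.054377, -0.230069) → end (x,ẋ)=(-1.016158, -4.365912)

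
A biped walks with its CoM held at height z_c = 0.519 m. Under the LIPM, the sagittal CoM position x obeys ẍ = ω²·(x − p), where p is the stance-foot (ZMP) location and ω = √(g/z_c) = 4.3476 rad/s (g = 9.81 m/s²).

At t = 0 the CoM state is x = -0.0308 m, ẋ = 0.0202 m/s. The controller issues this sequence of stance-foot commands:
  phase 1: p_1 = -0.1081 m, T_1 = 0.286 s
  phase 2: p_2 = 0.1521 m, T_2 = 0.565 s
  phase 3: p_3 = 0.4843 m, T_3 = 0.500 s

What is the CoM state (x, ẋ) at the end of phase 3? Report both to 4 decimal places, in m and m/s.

x = 0.2314, ẋ = -0.9250

phase 1: p=-0.1081, T=0.286, ωT=1.243414, cosh=1.877914, sinh=1.589516; start (x,ẋ)=(-0.030800, 0.020200) → end (x,ẋ)=(0.044448, 0.572122)
phase 2: p=0.1521, T=0.565, ωT=2.456394, cosh=5.874212, sinh=5.788468; start (x,ẋ)=(0.044448, 0.572122) → end (x,ẋ)=(0.281462, 0.651600)
phase 3: p=0.4843, T=0.500, ωT=2.173800, cosh=4.452687, sinh=4.338942; start (x,ẋ)=(0.281462, 0.651600) → end (x,ẋ)=(0.231427, -0.924966)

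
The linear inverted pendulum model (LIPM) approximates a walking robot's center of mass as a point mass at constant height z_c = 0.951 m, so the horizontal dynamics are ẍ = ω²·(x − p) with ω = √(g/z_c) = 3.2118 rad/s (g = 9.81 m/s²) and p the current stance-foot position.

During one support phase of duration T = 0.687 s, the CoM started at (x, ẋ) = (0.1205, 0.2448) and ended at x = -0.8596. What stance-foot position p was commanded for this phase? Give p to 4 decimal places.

p = 0.4881

ωT = 3.2118·0.687 = 2.206507; cosh(ωT) = 4.597006, sinh(ωT) = 4.486921
x(T) = p + (x₀−p)·cosh(ωT) + (ẋ₀/ω)·sinh(ωT) ⇒ p·(1 − cosh) = x(T) − x₀·cosh − (ẋ₀/ω)·sinh
numerator   = -0.8596 − (0.1205)·4.597006 − (0.2448/3.2118)·4.486921 = -1.755528
denominator = 1 − 4.597006 = -3.597006
p = -1.755528 / -3.597006 = 0.4881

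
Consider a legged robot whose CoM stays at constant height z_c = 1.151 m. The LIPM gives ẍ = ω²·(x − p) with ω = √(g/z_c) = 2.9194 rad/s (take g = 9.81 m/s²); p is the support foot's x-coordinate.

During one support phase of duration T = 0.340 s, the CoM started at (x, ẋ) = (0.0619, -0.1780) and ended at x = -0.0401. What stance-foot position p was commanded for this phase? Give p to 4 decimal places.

p = 0.1200

ωT = 2.9194·0.340 = 0.992596; cosh(ωT) = 1.534422, sinh(ωT) = 1.163808
x(T) = p + (x₀−p)·cosh(ωT) + (ẋ₀/ω)·sinh(ωT) ⇒ p·(1 − cosh) = x(T) − x₀·cosh − (ẋ₀/ω)·sinh
numerator   = -0.0401 − (0.0619)·1.534422 − (-0.1780/2.9194)·1.163808 = -0.064122
denominator = 1 − 1.534422 = -0.534422
p = -0.064122 / -0.534422 = 0.1200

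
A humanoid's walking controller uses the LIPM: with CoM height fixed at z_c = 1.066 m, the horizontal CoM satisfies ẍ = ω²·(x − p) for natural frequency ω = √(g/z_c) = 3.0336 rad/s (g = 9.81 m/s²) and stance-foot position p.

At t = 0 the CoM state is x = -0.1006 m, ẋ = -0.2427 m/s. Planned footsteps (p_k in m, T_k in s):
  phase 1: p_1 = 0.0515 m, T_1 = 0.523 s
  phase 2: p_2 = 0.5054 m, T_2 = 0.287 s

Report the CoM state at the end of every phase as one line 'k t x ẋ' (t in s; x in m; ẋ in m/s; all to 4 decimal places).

phase 1: p=0.0515, T=0.523, ωT=1.586573, cosh=2.545799, sinh=2.341173; start (x,ẋ)=(-0.100600, -0.242700) → end (x,ẋ)=(-0.523019, -1.698107)
phase 2: p=0.5054, T=0.287, ωT=0.870643, cosh=1.403564, sinh=0.984882; start (x,ẋ)=(-0.523019, -1.698107) → end (x,ẋ)=(-1.489356, -5.456050)

1 0.5230 -0.5230 -1.6981
2 0.8100 -1.4894 -5.4561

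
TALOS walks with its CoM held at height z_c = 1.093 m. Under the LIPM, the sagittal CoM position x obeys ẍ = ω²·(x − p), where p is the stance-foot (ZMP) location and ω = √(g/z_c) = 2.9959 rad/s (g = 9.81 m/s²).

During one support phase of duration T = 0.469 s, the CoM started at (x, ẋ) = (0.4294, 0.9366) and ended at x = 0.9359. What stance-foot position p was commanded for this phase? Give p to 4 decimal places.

ωT = 2.9959·0.469 = 1.405077; cosh(ωT) = 2.160595, sinh(ωT) = 1.915246
x(T) = p + (x₀−p)·cosh(ωT) + (ẋ₀/ω)·sinh(ωT) ⇒ p·(1 − cosh) = x(T) − x₀·cosh − (ẋ₀/ω)·sinh
numerator   = 0.9359 − (0.4294)·2.160595 − (0.9366/2.9959)·1.915246 = -0.590618
denominator = 1 − 2.160595 = -1.160595
p = -0.590618 / -1.160595 = 0.5089

p = 0.5089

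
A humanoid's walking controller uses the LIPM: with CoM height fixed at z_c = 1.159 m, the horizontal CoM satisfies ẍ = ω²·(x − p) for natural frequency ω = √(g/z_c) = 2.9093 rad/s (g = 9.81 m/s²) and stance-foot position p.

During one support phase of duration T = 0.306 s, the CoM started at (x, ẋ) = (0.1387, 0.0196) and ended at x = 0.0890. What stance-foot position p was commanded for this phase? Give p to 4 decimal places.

p = 0.2723

ωT = 2.9093·0.306 = 0.890246; cosh(ωT) = 1.423142, sinh(ωT) = 1.012587
x(T) = p + (x₀−p)·cosh(ωT) + (ẋ₀/ω)·sinh(ωT) ⇒ p·(1 − cosh) = x(T) − x₀·cosh − (ẋ₀/ω)·sinh
numerator   = 0.0890 − (0.1387)·1.423142 − (0.0196/2.9093)·1.012587 = -0.115212
denominator = 1 − 1.423142 = -0.423142
p = -0.115212 / -0.423142 = 0.2723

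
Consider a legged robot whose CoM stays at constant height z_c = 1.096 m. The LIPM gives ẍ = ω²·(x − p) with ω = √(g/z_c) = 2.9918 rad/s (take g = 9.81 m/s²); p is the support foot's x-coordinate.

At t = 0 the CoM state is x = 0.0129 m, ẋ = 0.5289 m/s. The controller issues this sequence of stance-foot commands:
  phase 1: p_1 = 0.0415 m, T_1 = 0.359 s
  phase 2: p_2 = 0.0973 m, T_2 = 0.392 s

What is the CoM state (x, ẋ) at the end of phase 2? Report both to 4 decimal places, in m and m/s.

phase 1: p=0.0415, T=0.359, ωT=1.074056, cosh=1.634424, sinh=1.292804; start (x,ẋ)=(0.012900, 0.528900) → end (x,ẋ)=(0.223302, 0.753828)
phase 2: p=0.0973, T=0.392, ωT=1.172786, cosh=1.770242, sinh=1.460738; start (x,ẋ)=(0.223302, 0.753828) → end (x,ẋ)=(0.688408, 1.885114)

x = 0.6884, ẋ = 1.8851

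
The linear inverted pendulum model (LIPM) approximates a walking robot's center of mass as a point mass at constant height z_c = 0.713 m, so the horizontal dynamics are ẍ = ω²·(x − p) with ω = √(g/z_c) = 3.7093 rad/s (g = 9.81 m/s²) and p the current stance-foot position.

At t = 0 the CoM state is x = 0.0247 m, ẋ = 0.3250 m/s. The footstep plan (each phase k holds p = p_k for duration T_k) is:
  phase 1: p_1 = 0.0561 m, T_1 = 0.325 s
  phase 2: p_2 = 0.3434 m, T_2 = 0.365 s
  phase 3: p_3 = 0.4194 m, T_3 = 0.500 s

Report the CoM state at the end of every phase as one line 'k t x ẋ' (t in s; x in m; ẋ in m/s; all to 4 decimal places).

1 0.3250 0.1321 0.4142
2 0.6900 0.1088 -0.5608
3 1.1900 -1.0683 -5.4258

phase 1: p=0.0561, T=0.325, ωT=1.205523, cosh=1.819019, sinh=1.519484; start (x,ẋ)=(0.024700, 0.325000) → end (x,ẋ)=(0.132116, 0.414204)
phase 2: p=0.3434, T=0.365, ωT=1.353895, cosh=2.065355, sinh=1.807122; start (x,ẋ)=(0.132116, 0.414204) → end (x,ẋ)=(0.108819, -0.560790)
phase 3: p=0.4194, T=0.500, ωT=1.854650, cosh=3.272985, sinh=3.116477; start (x,ẋ)=(0.108819, -0.560790) → end (x,ẋ)=(-1.068291, -5.425758)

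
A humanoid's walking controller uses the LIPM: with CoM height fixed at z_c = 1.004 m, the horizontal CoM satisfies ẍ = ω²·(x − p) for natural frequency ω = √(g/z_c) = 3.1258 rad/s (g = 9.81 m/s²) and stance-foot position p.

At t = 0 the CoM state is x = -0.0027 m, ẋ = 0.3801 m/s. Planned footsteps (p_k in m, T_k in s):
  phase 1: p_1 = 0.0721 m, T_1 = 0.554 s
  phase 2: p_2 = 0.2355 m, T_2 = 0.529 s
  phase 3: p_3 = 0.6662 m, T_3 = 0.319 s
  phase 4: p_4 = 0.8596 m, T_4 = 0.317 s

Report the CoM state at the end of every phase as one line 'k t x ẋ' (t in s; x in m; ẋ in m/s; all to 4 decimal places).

phase 1: p=0.0721, T=0.554, ωT=1.731693, cosh=2.913599, sinh=2.736614; start (x,ẋ)=(-0.002700, 0.380100) → end (x,ẋ)=(0.186937, 0.467612)
phase 2: p=0.2355, T=0.529, ωT=1.653548, cosh=2.708429, sinh=2.517059; start (x,ẋ)=(0.186937, 0.467612) → end (x,ẋ)=(0.480517, 0.884411)
phase 3: p=0.6662, T=0.319, ωT=0.997130, cosh=1.539714, sinh=1.170778; start (x,ẋ)=(0.480517, 0.884411) → end (x,ẋ)=(0.711561, 0.682213)
phase 4: p=0.8596, T=0.317, ωT=0.990879, cosh=1.532425, sinh=1.161175; start (x,ẋ)=(0.711561, 0.682213) → end (x,ẋ)=(0.886170, 0.508117)

1 0.5540 0.1869 0.4676
2 1.0830 0.4805 0.8844
3 1.4020 0.7116 0.6822
4 1.7190 0.8862 0.5081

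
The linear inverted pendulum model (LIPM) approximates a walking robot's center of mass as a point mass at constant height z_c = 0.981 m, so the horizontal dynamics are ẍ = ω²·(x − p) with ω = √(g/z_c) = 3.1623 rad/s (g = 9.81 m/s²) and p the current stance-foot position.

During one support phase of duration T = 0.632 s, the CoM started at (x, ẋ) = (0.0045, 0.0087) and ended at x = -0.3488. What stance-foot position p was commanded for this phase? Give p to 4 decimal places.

p = 0.1363

ωT = 3.1623·0.632 = 1.998574; cosh(ωT) = 3.757026, sinh(ωT) = 3.621498
x(T) = p + (x₀−p)·cosh(ωT) + (ẋ₀/ω)·sinh(ωT) ⇒ p·(1 − cosh) = x(T) − x₀·cosh − (ẋ₀/ω)·sinh
numerator   = -0.3488 − (0.0045)·3.757026 − (0.0087/3.1623)·3.621498 = -0.375670
denominator = 1 − 3.757026 = -2.757026
p = -0.375670 / -2.757026 = 0.1363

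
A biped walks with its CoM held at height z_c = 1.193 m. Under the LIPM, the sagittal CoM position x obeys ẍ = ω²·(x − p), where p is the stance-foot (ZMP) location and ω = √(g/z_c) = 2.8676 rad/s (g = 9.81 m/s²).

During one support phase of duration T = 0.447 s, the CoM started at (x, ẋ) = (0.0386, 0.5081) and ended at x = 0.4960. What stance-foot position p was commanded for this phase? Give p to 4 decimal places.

ωT = 2.8676·0.447 = 1.281817; cosh(ωT) = 1.940357, sinh(ωT) = 1.662824
x(T) = p + (x₀−p)·cosh(ωT) + (ẋ₀/ω)·sinh(ωT) ⇒ p·(1 − cosh) = x(T) − x₀·cosh − (ẋ₀/ω)·sinh
numerator   = 0.4960 − (0.0386)·1.940357 − (0.5081/2.8676)·1.662824 = 0.126472
denominator = 1 − 1.940357 = -0.940357
p = 0.126472 / -0.940357 = -0.1345

p = -0.1345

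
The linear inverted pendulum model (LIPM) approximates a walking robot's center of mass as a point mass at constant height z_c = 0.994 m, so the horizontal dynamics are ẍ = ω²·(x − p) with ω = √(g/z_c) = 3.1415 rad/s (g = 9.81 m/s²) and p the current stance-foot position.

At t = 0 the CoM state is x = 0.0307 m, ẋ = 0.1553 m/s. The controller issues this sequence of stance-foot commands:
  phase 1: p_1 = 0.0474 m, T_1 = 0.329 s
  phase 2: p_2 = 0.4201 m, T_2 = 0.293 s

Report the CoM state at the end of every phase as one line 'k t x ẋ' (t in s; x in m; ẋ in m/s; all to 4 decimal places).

phase 1: p=0.0474, T=0.329, ωT=1.033554, cosh=1.583389, sinh=1.227648; start (x,ẋ)=(0.030700, 0.155300) → end (x,ẋ)=(0.081646, 0.181494)
phase 2: p=0.4201, T=0.293, ωT=0.920459, cosh=1.454390, sinh=1.056054; start (x,ẋ)=(0.081646, 0.181494) → end (x,ẋ)=(-0.011132, -0.858889)

1 0.3290 0.0816 0.1815
2 0.6220 -0.0111 -0.8589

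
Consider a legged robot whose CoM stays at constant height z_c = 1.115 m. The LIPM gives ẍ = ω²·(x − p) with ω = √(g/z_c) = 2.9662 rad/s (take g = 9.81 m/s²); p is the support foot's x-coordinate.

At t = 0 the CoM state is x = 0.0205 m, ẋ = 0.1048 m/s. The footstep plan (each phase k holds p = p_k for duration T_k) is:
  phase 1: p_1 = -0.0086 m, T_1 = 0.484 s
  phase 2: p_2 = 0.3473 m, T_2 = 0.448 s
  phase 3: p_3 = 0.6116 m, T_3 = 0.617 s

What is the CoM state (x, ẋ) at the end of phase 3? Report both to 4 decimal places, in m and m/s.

phase 1: p=-0.0086, T=0.484, ωT=1.435641, cosh=2.220150, sinh=1.982187; start (x,ẋ)=(0.020500, 0.104800) → end (x,ẋ)=(0.126040, 0.403767)
phase 2: p=0.3473, T=0.448, ωT=1.328858, cosh=2.020753, sinh=1.755973; start (x,ẋ)=(0.126040, 0.403767) → end (x,ẋ)=(0.139216, -0.336535)
phase 3: p=0.6116, T=0.617, ωT=1.830145, cosh=3.197592, sinh=3.037201; start (x,ẋ)=(0.139216, -0.336535) → end (x,ẋ)=(-1.243484, -5.331789)

x = -1.2435, ẋ = -5.3318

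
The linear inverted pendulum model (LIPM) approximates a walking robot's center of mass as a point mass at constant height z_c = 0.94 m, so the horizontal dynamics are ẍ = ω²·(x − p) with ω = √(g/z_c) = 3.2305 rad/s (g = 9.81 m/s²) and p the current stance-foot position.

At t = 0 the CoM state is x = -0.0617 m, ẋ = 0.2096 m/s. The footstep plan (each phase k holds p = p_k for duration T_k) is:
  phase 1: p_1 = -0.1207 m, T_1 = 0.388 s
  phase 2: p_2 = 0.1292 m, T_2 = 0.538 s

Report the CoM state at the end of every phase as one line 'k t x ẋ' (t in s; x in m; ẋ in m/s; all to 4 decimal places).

phase 1: p=-0.1207, T=0.388, ωT=1.253434, cosh=1.893936, sinh=1.608413; start (x,ẋ)=(-0.061700, 0.209600) → end (x,ẋ)=(0.095399, 0.703532)
phase 2: p=0.1292, T=0.538, ωT=1.738009, cosh=2.930941, sinh=2.755071; start (x,ẋ)=(0.095399, 0.703532) → end (x,ẋ)=(0.630124, 1.761169)

1 0.3880 0.0954 0.7035
2 0.9260 0.6301 1.7612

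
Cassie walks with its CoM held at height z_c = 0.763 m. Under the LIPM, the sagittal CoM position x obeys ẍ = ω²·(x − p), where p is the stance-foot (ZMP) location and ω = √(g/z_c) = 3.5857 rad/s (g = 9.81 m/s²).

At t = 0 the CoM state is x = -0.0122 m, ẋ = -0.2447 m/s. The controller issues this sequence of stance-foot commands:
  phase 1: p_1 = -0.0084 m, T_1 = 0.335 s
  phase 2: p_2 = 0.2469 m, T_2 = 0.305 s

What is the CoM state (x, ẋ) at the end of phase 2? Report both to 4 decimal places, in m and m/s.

phase 1: p=-0.0084, T=0.335, ωT=1.201210, cosh=1.812483, sinh=1.511652; start (x,ẋ)=(-0.012200, -0.244700) → end (x,ẋ)=(-0.118448, -0.464112)
phase 2: p=0.2469, T=0.305, ωT=1.093638, cosh=1.660056, sinh=1.325060; start (x,ẋ)=(-0.118448, -0.464112) → end (x,ẋ)=(-0.531105, -2.506316)

x = -0.5311, ẋ = -2.5063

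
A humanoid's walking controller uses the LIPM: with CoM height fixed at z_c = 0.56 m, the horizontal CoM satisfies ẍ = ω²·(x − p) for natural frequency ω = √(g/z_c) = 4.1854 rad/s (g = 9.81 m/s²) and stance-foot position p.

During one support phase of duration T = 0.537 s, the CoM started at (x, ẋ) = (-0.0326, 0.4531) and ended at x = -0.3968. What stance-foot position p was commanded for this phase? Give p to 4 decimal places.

ωT = 4.1854·0.537 = 2.247560; cosh(ωT) = 4.785134, sinh(ωT) = 4.679478
x(T) = p + (x₀−p)·cosh(ωT) + (ẋ₀/ω)·sinh(ωT) ⇒ p·(1 − cosh) = x(T) − x₀·cosh − (ẋ₀/ω)·sinh
numerator   = -0.3968 − (-0.0326)·4.785134 − (0.4531/4.1854)·4.679478 = -0.747392
denominator = 1 − 4.785134 = -3.785134
p = -0.747392 / -3.785134 = 0.1975

p = 0.1975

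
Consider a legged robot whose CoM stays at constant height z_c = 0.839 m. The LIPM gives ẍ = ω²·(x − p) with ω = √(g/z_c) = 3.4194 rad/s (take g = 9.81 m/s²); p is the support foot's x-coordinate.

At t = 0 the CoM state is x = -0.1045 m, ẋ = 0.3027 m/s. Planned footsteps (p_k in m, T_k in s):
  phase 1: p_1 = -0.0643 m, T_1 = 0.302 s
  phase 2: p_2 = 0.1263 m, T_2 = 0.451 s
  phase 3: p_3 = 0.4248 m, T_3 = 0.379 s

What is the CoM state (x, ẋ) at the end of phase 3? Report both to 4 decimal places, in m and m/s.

phase 1: p=-0.0643, T=0.302, ωT=1.032659, cosh=1.582291, sinh=1.226232; start (x,ẋ)=(-0.104500, 0.302700) → end (x,ẋ)=(-0.019357, 0.310402)
phase 2: p=0.1263, T=0.451, ωT=1.542149, cosh=2.444274, sinh=2.230353; start (x,ẋ)=(-0.019357, 0.310402) → end (x,ẋ)=(-0.027261, -0.352140)
phase 3: p=0.4248, T=0.379, ωT=1.295953, cosh=1.964056, sinh=1.690419; start (x,ẋ)=(-0.027261, -0.352140) → end (x,ẋ)=(-0.637158, -3.304634)

x = -0.6372, ẋ = -3.3046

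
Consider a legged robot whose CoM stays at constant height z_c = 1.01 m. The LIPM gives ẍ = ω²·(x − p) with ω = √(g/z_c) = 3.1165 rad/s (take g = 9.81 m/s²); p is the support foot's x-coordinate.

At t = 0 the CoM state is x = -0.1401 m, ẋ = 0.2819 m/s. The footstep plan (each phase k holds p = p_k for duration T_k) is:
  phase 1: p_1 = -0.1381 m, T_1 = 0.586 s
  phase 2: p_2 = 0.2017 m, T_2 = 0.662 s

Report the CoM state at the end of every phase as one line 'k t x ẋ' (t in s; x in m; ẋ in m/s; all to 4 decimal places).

1 0.5860 0.1291 0.8792
2 1.2480 1.0038 2.6403

phase 1: p=-0.1381, T=0.586, ωT=1.826269, cosh=3.185842, sinh=3.024829; start (x,ẋ)=(-0.140100, 0.281900) → end (x,ẋ)=(0.129136, 0.879235)
phase 2: p=0.2017, T=0.662, ωT=2.063123, cosh=3.998784, sinh=3.871727; start (x,ẋ)=(0.129136, 0.879235) → end (x,ẋ)=(1.003835, 2.640301)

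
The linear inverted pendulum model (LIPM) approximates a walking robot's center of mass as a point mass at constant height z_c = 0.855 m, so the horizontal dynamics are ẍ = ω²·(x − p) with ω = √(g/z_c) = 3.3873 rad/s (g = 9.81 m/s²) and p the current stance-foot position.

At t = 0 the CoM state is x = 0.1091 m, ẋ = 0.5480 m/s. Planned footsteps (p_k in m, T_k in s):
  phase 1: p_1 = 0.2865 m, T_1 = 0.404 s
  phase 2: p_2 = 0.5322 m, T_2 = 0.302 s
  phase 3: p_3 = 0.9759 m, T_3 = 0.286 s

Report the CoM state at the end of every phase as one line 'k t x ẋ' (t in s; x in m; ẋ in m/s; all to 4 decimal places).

phase 1: p=0.2865, T=0.404, ωT=1.368469, cosh=2.091914, sinh=1.837417; start (x,ẋ)=(0.109100, 0.548000) → end (x,ẋ)=(0.212653, 0.042252)
phase 2: p=0.5322, T=0.302, ωT=1.022965, cosh=1.570478, sinh=1.210950; start (x,ẋ)=(0.212653, 0.042252) → end (x,ẋ)=(0.045464, -1.244378)
phase 3: p=0.9759, T=0.286, ωT=0.968768, cosh=1.507123, sinh=1.127573; start (x,ẋ)=(0.045464, -1.244378) → end (x,ẋ)=(-0.840614, -5.429164)

1 0.4040 0.2127 0.0423
2 0.7060 0.0455 -1.2444
3 0.9920 -0.8406 -5.4292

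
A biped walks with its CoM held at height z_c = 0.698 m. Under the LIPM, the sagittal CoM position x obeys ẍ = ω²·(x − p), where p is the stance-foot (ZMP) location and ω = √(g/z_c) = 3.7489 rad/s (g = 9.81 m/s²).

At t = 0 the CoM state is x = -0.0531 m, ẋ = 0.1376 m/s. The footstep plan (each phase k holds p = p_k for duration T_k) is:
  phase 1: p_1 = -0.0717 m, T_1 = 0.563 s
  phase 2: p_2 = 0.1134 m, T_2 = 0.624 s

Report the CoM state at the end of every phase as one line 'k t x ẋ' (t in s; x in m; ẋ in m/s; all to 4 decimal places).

phase 1: p=-0.0717, T=0.563, ωT=2.110631, cosh=4.187303, sinh=4.066142; start (x,ẋ)=(-0.053100, 0.137600) → end (x,ẋ)=(0.155428, 0.859703)
phase 2: p=0.1134, T=0.624, ωT=2.339314, cosh=5.235254, sinh=5.138860; start (x,ẋ)=(0.155428, 0.859703) → end (x,ẋ)=(1.511877, 5.310435)

1 0.5630 0.1554 0.8597
2 1.1870 1.5119 5.3104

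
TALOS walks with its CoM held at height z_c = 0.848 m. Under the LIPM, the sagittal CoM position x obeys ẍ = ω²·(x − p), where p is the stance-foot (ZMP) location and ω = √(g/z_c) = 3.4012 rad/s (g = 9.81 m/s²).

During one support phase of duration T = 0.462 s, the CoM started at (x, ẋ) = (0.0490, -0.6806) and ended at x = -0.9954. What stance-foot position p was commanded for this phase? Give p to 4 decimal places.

ωT = 3.4012·0.462 = 1.571354; cosh(ωT) = 2.510463, sinh(ωT) = 2.302700
x(T) = p + (x₀−p)·cosh(ωT) + (ẋ₀/ω)·sinh(ωT) ⇒ p·(1 − cosh) = x(T) − x₀·cosh − (ẋ₀/ω)·sinh
numerator   = -0.9954 − (0.0490)·2.510463 − (-0.6806/3.4012)·2.302700 = -0.657629
denominator = 1 − 2.510463 = -1.510463
p = -0.657629 / -1.510463 = 0.4354

p = 0.4354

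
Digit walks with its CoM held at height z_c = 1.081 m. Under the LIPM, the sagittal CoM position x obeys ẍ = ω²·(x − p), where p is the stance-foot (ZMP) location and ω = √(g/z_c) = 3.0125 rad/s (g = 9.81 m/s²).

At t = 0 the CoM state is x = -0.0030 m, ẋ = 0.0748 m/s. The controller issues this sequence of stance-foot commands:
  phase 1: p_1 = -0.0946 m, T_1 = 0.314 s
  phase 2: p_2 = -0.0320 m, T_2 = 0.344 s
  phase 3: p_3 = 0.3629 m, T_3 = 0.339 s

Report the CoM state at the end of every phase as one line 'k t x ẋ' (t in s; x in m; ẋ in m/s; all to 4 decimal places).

1 0.3140 0.0683 0.4126
2 0.6580 0.2958 1.0268
3 0.9970 0.6696 1.3664

phase 1: p=-0.0946, T=0.314, ωT=0.945925, cosh=1.481757, sinh=1.093437; start (x,ẋ)=(-0.003000, 0.074800) → end (x,ẋ)=(0.068279, 0.412564)
phase 2: p=-0.0320, T=0.344, ωT=1.036300, cosh=1.586767, sinh=1.232002; start (x,ẋ)=(0.068279, 0.412564) → end (x,ẋ)=(0.295843, 1.026818)
phase 3: p=0.3629, T=0.339, ωT=1.021238, cosh=1.568389, sinh=1.208240; start (x,ẋ)=(0.295843, 1.026818) → end (x,ẋ)=(0.669560, 1.366373)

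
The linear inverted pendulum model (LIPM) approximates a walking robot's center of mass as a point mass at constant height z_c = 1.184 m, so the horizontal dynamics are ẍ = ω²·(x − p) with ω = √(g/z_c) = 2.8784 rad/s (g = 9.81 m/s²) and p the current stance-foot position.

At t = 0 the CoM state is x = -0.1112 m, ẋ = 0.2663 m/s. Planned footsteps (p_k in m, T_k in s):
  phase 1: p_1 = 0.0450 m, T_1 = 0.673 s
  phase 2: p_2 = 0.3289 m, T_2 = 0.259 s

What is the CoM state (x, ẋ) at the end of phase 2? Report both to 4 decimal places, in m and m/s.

phase 1: p=0.0450, T=0.673, ωT=1.937163, cosh=3.541575, sinh=3.397463; start (x,ẋ)=(-0.111200, 0.266300) → end (x,ẋ)=(-0.193872, -0.584399)
phase 2: p=0.3289, T=0.259, ωT=0.745506, cosh=1.291001, sinh=0.816506; start (x,ẋ)=(-0.193872, -0.584399) → end (x,ẋ)=(-0.511773, -1.983094)

x = -0.5118, ẋ = -1.9831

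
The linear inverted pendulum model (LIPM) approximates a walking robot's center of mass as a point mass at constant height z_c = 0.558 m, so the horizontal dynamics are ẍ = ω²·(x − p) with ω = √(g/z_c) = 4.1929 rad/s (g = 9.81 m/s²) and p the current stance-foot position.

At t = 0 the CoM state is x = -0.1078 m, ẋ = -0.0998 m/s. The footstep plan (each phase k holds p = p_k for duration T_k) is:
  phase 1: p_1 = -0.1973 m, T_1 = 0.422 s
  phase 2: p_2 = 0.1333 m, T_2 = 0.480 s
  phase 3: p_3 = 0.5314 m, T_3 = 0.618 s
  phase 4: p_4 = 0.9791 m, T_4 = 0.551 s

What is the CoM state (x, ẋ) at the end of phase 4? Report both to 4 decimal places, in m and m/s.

phase 1: p=-0.1973, T=0.422, ωT=1.769404, cosh=3.018894, sinh=2.848460; start (x,ẋ)=(-0.107800, -0.099800) → end (x,ẋ)=(0.005092, 0.767640)
phase 2: p=0.1333, T=0.480, ωT=2.012592, cosh=3.808165, sinh=3.674523; start (x,ẋ)=(0.005092, 0.767640) → end (x,ẋ)=(0.317797, 0.948006)
phase 3: p=0.5314, T=0.618, ωT=2.591212, cosh=6.710434, sinh=6.635505; start (x,ẋ)=(0.317797, 0.948006) → end (x,ẋ)=(0.598303, 0.418657)
phase 4: p=0.9791, T=0.551, ωT=2.310288, cosh=5.088279, sinh=4.989046; start (x,ẋ)=(0.598303, 0.418657) → end (x,ẋ)=(-0.460353, -5.835498)

x = -0.4604, ẋ = -5.8355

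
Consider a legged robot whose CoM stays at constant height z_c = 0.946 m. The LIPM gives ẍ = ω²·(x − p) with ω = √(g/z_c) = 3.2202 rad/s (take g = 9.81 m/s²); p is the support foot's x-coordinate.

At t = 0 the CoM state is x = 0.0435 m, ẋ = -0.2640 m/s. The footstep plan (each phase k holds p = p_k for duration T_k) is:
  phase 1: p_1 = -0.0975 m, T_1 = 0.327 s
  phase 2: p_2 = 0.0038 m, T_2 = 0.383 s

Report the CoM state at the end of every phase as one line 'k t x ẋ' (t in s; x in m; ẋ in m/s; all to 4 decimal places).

1 0.3270 0.0260 0.1471
2 0.7100 0.1168 0.3861

phase 1: p=-0.0975, T=0.327, ωT=1.053005, cosh=1.607570, sinh=1.258682; start (x,ẋ)=(0.043500, -0.264000) → end (x,ẋ)=(0.025977, 0.147104)
phase 2: p=0.0038, T=0.383, ωT=1.233337, cosh=1.861991, sinh=1.570672; start (x,ẋ)=(0.025977, 0.147104) → end (x,ẋ)=(0.116845, 0.386077)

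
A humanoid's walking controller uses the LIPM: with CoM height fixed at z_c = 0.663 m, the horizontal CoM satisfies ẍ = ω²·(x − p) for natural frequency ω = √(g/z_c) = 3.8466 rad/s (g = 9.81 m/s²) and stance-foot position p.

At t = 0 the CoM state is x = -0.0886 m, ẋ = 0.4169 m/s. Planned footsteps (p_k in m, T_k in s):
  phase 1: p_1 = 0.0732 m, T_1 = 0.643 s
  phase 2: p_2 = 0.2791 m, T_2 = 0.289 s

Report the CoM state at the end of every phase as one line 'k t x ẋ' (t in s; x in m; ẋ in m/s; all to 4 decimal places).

1 0.6430 -0.2550 -1.1749
2 0.9320 -1.0344 -4.7632

phase 1: p=0.0732, T=0.643, ωT=2.473364, cosh=5.973291, sinh=5.888991; start (x,ẋ)=(-0.088600, 0.416900) → end (x,ẋ)=(-0.255021, -1.174924)
phase 2: p=0.2791, T=0.289, ωT=1.111667, cosh=1.684216, sinh=1.355206; start (x,ẋ)=(-0.255021, -1.174924) → end (x,ẋ)=(-1.034416, -4.763166)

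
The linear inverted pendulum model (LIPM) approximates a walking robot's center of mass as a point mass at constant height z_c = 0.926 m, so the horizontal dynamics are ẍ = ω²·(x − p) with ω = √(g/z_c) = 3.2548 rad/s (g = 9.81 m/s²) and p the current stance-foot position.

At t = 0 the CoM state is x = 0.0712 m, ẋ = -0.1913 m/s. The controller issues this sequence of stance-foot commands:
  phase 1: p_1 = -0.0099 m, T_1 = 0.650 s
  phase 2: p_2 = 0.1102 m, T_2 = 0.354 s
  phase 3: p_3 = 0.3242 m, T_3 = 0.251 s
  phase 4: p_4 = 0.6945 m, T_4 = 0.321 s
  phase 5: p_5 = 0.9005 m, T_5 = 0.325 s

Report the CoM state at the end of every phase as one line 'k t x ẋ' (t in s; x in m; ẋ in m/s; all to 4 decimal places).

phase 1: p=-0.0099, T=0.650, ωT=2.115620, cosh=4.207643, sinh=4.087084; start (x,ẋ)=(0.071200, -0.191300) → end (x,ẋ)=(0.091123, 0.273922)
phase 2: p=0.1102, T=0.354, ωT=1.152199, cosh=1.740544, sinh=1.424602; start (x,ẋ)=(0.091123, 0.273922) → end (x,ẋ)=(0.196889, 0.388315)
phase 3: p=0.3242, T=0.251, ωT=0.816955, cosh=1.352686, sinh=0.910911; start (x,ẋ)=(0.196889, 0.388315) → end (x,ẋ)=(0.260664, 0.147812)
phase 4: p=0.6945, T=0.321, ωT=1.044791, cosh=1.597285, sinh=1.245519; start (x,ẋ)=(0.260664, 0.147812) → end (x,ẋ)=(0.058104, -1.522636)
phase 5: p=0.9005, T=0.325, ωT=1.057810, cosh=1.613636, sinh=1.266421; start (x,ẋ)=(0.058104, -1.522636) → end (x,ẋ)=(-1.051268, -5.929291)

1 0.6500 0.0911 0.2739
2 1.0040 0.1969 0.3883
3 1.2550 0.2607 0.1478
4 1.5760 0.0581 -1.5226
5 1.9010 -1.0513 -5.9293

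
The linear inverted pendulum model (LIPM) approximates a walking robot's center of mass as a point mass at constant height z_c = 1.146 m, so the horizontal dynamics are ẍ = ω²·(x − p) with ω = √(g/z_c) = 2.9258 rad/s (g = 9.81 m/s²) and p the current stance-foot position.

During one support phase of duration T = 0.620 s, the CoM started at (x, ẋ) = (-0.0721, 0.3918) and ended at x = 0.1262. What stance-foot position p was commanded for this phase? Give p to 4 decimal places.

ωT = 2.9258·0.620 = 1.813996; cosh(ωT) = 3.148958, sinh(ωT) = 2.985956
x(T) = p + (x₀−p)·cosh(ωT) + (ẋ₀/ω)·sinh(ωT) ⇒ p·(1 − cosh) = x(T) − x₀·cosh − (ẋ₀/ω)·sinh
numerator   = 0.1262 − (-0.0721)·3.148958 − (0.3918/2.9258)·2.985956 = -0.046616
denominator = 1 − 3.148958 = -2.148958
p = -0.046616 / -2.148958 = 0.0217

p = 0.0217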